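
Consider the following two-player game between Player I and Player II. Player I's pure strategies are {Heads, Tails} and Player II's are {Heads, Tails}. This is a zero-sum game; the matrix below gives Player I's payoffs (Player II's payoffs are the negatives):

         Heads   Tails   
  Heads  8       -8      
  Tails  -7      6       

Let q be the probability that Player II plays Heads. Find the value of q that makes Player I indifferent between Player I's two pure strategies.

q = 14/29

Player I's indifference between Heads and Tails determines Player II's mixing probability q:
  Player I's expected payoff from Heads: q·8 + (1−q)·(-8) = 16q - 8
  Player I's expected payoff from Tails: q·(-7) + (1−q)·6 = -13q + 6
  16q - 8 = -13q + 6  ⇒  29q = 14  ⇒  q = 14/29.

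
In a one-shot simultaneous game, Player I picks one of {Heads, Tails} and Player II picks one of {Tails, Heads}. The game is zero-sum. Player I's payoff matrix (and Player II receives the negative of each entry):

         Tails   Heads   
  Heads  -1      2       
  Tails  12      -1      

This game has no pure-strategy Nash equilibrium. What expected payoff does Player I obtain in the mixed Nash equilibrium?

Player I's indifference between Heads and Tails determines Player II's mixing probability q:
  Player I's payoff from Heads: q·(-1) + (1−q)·2 = -3q + 2
  Player I's payoff from Tails: q·12 + (1−q)·(-1) = 13q - 1
  -3q + 2 = 13q - 1  ⇒  -16q = -3  ⇒  q = 3/16.
At equilibrium Player I is indifferent across rows, so Player I's payoff equals the payoff from Heads: (3/16)·(-1) + (13/16)·2 = 23/16.

23/16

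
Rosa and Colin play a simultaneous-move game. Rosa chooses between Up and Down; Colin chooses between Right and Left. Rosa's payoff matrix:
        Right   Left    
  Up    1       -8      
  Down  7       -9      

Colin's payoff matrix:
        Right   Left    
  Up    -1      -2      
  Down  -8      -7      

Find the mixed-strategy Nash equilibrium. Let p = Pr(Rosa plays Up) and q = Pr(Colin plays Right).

Set Colin's expected payoff from Right equal to that from Left:
  Colin's payoff from Right: p·(-1) + (1−p)·(-8) = 7p - 8
  Colin's payoff from Left: p·(-2) + (1−p)·(-7) = 5p - 7
  7p - 8 = 5p - 7  ⇒  2p = 1  ⇒  p = 1/2.
Set Rosa's expected payoff from Up equal to that from Down:
  Rosa's expected payoff from Up: q·1 + (1−q)·(-8) = 9q - 8
  Rosa's expected payoff from Down: q·7 + (1−q)·(-9) = 16q - 9
  9q - 8 = 16q - 9  ⇒  -7q = -1  ⇒  q = 1/7.

p = 1/2, q = 1/7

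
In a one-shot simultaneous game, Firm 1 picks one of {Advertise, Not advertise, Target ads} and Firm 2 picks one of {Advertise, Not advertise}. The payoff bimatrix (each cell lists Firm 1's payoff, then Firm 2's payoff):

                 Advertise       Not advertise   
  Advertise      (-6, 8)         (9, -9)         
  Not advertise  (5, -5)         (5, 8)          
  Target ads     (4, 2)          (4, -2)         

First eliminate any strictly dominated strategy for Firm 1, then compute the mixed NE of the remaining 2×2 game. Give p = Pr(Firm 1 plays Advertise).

Firm 1's strategy Target ads is strictly dominated by Not advertise: 5 > 4 and 5 > 4. Eliminate Target ads.
For Firm 2 to be willing to mix, Firm 2 must be indifferent between Advertise and Not advertise, which pins down Firm 1's mix.
  Firm 2's expected payoff from Advertise: p·8 + (1−p)·(-5) = 13p - 5
  Firm 2's expected payoff from Not advertise: p·(-9) + (1−p)·8 = -17p + 8
  13p - 5 = -17p + 8  ⇒  30p = 13  ⇒  p = 13/30.

p = 13/30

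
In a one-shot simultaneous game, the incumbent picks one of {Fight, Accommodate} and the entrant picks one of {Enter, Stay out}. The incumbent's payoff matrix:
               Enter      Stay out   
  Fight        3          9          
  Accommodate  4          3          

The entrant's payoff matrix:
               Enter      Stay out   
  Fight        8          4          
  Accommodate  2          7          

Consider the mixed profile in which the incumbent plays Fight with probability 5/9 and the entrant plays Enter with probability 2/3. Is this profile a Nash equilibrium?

Given the entrant's mix q = 2/3, the incumbent's payoff from Fight is 5 but from Accommodate is 11/3. The incumbent strictly prefers Fight, so the incumbent would not mix.
So the proposed profile is not a Nash equilibrium.

No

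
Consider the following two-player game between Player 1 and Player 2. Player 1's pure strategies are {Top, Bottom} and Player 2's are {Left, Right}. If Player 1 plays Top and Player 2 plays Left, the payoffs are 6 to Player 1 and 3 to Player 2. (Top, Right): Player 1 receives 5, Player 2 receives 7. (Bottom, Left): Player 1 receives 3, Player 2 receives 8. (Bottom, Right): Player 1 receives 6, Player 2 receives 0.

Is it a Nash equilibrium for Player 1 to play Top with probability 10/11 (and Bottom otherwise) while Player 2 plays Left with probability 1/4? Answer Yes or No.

Given Player 1's mix p = 10/11, Player 2's payoff from Left is 38/11 but from Right is 70/11. Player 2 strictly prefers Right, so Player 2 would not mix.
So the proposed profile is not a Nash equilibrium.

No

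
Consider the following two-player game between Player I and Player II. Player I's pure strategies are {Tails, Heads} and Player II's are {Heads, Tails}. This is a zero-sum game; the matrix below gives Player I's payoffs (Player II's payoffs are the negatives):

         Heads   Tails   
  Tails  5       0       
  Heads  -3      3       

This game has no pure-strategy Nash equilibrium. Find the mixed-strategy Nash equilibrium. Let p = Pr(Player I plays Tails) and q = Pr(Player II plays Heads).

Player I's mix must leave Player II indifferent between Heads and Tails.
  Player II's expected payoff from Heads: p·(-5) + (1−p)·3 = -8p + 3
  Player II's expected payoff from Tails: p·0 + (1−p)·(-3) = 3p - 3
  -8p + 3 = 3p - 3  ⇒  -11p = -6  ⇒  p = 6/11.
Set Player I's expected payoff from Tails equal to that from Heads:
  Player I's payoff from Tails: q·5 + (1−q)·0 = 5q
  Player I's payoff from Heads: q·(-3) + (1−q)·3 = -6q + 3
  5q = -6q + 3  ⇒  11q = 3  ⇒  q = 3/11.

p = 6/11, q = 3/11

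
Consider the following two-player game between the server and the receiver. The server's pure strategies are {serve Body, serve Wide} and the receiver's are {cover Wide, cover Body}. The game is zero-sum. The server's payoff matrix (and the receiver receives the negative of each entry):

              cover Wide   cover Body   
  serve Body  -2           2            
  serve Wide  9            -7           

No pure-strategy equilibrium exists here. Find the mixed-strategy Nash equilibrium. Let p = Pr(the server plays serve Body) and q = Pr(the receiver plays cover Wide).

For the receiver to be willing to mix, the receiver must be indifferent between cover Wide and cover Body, which pins down the server's mix.
  the receiver's expected payoff from cover Wide: p·2 + (1−p)·(-9) = 11p - 9
  the receiver's expected payoff from cover Body: p·(-2) + (1−p)·7 = -9p + 7
  11p - 9 = -9p + 7  ⇒  20p = 16  ⇒  p = 4/5.
Set the server's expected payoff from serve Body equal to that from serve Wide:
  the server's payoff from serve Body: q·(-2) + (1−q)·2 = -4q + 2
  the server's payoff from serve Wide: q·9 + (1−q)·(-7) = 16q - 7
  -4q + 2 = 16q - 7  ⇒  -20q = -9  ⇒  q = 9/20.

p = 4/5, q = 9/20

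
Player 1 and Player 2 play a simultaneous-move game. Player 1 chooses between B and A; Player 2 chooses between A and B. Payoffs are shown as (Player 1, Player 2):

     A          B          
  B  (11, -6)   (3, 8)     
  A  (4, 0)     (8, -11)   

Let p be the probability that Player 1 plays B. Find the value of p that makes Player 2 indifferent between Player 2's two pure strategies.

p = 11/25

In a mixed equilibrium Player 2 is indifferent between A and B; this condition fixes p.
  Player 2's payoff from A: p·(-6) + (1−p)·0 = -6p
  Player 2's payoff from B: p·8 + (1−p)·(-11) = 19p - 11
  -6p = 19p - 11  ⇒  -25p = -11  ⇒  p = 11/25.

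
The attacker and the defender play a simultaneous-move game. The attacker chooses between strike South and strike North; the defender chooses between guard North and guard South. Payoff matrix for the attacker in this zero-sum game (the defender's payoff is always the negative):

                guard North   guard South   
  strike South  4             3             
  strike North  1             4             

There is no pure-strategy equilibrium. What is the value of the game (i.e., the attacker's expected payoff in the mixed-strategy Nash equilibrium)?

The attacker's indifference between strike South and strike North determines the defender's mixing probability q:
  the attacker's expected payoff from strike South: q·4 + (1−q)·3 = q + 3
  the attacker's expected payoff from strike North: q·1 + (1−q)·4 = -3q + 4
  q + 3 = -3q + 4  ⇒  4q = 1  ⇒  q = 1/4.
The value is the attacker's expected payoff against this mix (using strike South): (1/4)·4 + (3/4)·3 = 13/4.

v = 13/4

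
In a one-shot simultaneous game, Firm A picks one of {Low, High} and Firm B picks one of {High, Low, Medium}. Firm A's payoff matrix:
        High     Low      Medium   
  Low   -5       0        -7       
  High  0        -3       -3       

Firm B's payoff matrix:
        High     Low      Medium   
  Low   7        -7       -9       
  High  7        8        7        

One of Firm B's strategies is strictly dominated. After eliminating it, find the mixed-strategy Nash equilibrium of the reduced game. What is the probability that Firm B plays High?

q = 3/8

Firm B's strategy Medium is strictly dominated by Low: -7 > -9 and 8 > 7. Eliminate Medium.
Firm A's indifference between Low and High determines Firm B's mixing probability q:
  Firm A's payoff from Low: q·(-5) + (1−q)·0 = -5q
  Firm A's payoff from High: q·0 + (1−q)·(-3) = 3q - 3
  -5q = 3q - 3  ⇒  -8q = -3  ⇒  q = 3/8.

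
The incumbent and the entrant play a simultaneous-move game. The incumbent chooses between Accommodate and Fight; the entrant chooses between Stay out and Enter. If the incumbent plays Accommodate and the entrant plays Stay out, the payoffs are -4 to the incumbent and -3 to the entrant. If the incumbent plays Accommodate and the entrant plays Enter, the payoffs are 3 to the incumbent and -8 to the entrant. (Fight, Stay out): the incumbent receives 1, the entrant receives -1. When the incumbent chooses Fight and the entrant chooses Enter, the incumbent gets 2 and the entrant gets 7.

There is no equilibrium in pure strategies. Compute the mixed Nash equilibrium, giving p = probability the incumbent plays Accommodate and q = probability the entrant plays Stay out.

For the entrant to be willing to mix, the entrant must be indifferent between Stay out and Enter, which pins down the incumbent's mix.
  the entrant's payoff from Stay out: p·(-3) + (1−p)·(-1) = -2p - 1
  the entrant's payoff from Enter: p·(-8) + (1−p)·7 = -15p + 7
  -2p - 1 = -15p + 7  ⇒  13p = 8  ⇒  p = 8/13.
Set the incumbent's expected payoff from Accommodate equal to that from Fight:
  the incumbent's payoff from Accommodate: q·(-4) + (1−q)·3 = -7q + 3
  the incumbent's payoff from Fight: q·1 + (1−q)·2 = -q + 2
  -7q + 3 = -q + 2  ⇒  -6q = -1  ⇒  q = 1/6.

p = 8/13, q = 1/6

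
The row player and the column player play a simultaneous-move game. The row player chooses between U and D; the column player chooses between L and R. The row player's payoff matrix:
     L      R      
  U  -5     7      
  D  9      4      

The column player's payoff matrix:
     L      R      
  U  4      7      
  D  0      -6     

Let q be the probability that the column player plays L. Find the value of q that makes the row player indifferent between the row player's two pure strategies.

The row player's indifference between U and D determines the column player's mixing probability q:
  the row player's payoff to U: q·(-5) + (1−q)·7 = -12q + 7
  the row player's payoff to D: q·9 + (1−q)·4 = 5q + 4
  -12q + 7 = 5q + 4  ⇒  -17q = -3  ⇒  q = 3/17.

q = 3/17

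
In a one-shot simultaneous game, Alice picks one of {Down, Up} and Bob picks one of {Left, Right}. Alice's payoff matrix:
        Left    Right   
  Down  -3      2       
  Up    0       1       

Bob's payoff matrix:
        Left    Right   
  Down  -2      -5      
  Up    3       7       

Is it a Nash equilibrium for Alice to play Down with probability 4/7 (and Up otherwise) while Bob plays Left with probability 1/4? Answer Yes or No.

Yes

Check Bob's indifference given Alice's mix p = 4/7:
  payoff from Left = 1/7; payoff from Right = 1/7 — equal.
Check Alice's indifference given Bob's mix q = 1/4:
  payoff from Down = 3/4; payoff from Up = 3/4 — equal.
Both players are indifferent, so neither can profitably deviate.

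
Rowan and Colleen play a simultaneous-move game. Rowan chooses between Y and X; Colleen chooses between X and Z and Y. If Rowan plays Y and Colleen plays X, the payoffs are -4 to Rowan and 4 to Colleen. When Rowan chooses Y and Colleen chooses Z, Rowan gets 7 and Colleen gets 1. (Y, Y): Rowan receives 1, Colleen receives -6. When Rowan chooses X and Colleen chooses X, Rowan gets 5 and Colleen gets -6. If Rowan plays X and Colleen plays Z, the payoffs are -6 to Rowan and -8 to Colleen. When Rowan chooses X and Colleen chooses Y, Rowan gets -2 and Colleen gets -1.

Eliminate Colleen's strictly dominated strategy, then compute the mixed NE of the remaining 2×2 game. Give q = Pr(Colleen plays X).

q = 1/4

Colleen's strategy Z is strictly dominated by X: 4 > 1 and -6 > -8. Eliminate Z.
Colleen's mix must leave Rowan indifferent between Y and X.
  Rowan's expected payoff from Y: q·(-4) + (1−q)·1 = -5q + 1
  Rowan's expected payoff from X: q·5 + (1−q)·(-2) = 7q - 2
  -5q + 1 = 7q - 2  ⇒  -12q = -3  ⇒  q = 1/4.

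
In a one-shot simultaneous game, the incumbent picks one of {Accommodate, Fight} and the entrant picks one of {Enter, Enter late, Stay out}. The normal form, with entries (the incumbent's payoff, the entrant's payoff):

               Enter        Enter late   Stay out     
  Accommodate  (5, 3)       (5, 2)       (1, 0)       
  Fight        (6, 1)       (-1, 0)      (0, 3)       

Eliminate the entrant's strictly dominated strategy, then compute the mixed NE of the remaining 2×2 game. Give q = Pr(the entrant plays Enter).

q = 1/2

The entrant's strategy Enter late is strictly dominated by Enter: 3 > 2 and 1 > 0. Eliminate Enter late.
In a mixed equilibrium the incumbent is indifferent between Accommodate and Fight; this condition fixes q.
  the incumbent's payoff to Accommodate: q·5 + (1−q)·1 = 4q + 1
  the incumbent's payoff to Fight: q·6 + (1−q)·0 = 6q
  4q + 1 = 6q  ⇒  -2q = -1  ⇒  q = 1/2.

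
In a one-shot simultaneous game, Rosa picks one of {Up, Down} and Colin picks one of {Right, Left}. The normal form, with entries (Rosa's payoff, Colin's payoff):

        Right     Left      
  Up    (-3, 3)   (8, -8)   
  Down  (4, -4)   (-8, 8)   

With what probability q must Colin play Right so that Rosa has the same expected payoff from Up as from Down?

In a mixed equilibrium Rosa is indifferent between Up and Down; this condition fixes q.
  Rosa's payoff to Up: q·(-3) + (1−q)·8 = -11q + 8
  Rosa's payoff to Down: q·4 + (1−q)·(-8) = 12q - 8
  -11q + 8 = 12q - 8  ⇒  -23q = -16  ⇒  q = 16/23.

q = 16/23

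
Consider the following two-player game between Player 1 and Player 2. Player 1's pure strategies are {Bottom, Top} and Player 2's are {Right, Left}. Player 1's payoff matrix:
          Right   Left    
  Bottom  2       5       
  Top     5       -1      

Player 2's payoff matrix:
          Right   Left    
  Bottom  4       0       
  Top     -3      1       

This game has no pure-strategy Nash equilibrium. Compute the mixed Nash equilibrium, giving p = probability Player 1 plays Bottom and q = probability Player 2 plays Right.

Player 1's mix must leave Player 2 indifferent between Right and Left.
  Player 2's payoff from Right: p·4 + (1−p)·(-3) = 7p - 3
  Player 2's payoff from Left: p·0 + (1−p)·1 = -p + 1
  7p - 3 = -p + 1  ⇒  8p = 4  ⇒  p = 1/2.
Player 1's indifference between Bottom and Top determines Player 2's mixing probability q:
  Player 1's expected payoff from Bottom: q·2 + (1−q)·5 = -3q + 5
  Player 1's expected payoff from Top: q·5 + (1−q)·(-1) = 6q - 1
  -3q + 5 = 6q - 1  ⇒  -9q = -6  ⇒  q = 2/3.

p = 1/2, q = 2/3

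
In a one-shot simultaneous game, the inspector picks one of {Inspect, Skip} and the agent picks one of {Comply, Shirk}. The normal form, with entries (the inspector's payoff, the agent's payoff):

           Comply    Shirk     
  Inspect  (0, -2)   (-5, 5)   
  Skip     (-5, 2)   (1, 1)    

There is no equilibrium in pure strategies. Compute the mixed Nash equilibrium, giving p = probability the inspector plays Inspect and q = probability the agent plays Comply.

p = 1/8, q = 6/11

The agent's indifference between Comply and Shirk determines the inspector's mixing probability p:
  the agent's expected payoff from Comply: p·(-2) + (1−p)·2 = -4p + 2
  the agent's expected payoff from Shirk: p·5 + (1−p)·1 = 4p + 1
  -4p + 2 = 4p + 1  ⇒  -8p = -1  ⇒  p = 1/8.
The agent's mix must leave the inspector indifferent between Inspect and Skip.
  the inspector's payoff from Inspect: q·0 + (1−q)·(-5) = 5q - 5
  the inspector's payoff from Skip: q·(-5) + (1−q)·1 = -6q + 1
  5q - 5 = -6q + 1  ⇒  11q = 6  ⇒  q = 6/11.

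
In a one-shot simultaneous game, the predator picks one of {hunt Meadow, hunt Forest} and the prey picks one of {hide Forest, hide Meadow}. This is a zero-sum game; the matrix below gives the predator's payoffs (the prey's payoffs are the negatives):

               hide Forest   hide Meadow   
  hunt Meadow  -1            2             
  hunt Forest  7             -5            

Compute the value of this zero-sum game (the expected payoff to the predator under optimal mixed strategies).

In a mixed equilibrium the predator is indifferent between hunt Meadow and hunt Forest; this condition fixes q.
  the predator's expected payoff from hunt Meadow: q·(-1) + (1−q)·2 = -3q + 2
  the predator's expected payoff from hunt Forest: q·7 + (1−q)·(-5) = 12q - 5
  -3q + 2 = 12q - 5  ⇒  -15q = -7  ⇒  q = 7/15.
The value is the predator's expected payoff against this mix (using hunt Meadow): (7/15)·(-1) + (8/15)·2 = 3/5.

v = 3/5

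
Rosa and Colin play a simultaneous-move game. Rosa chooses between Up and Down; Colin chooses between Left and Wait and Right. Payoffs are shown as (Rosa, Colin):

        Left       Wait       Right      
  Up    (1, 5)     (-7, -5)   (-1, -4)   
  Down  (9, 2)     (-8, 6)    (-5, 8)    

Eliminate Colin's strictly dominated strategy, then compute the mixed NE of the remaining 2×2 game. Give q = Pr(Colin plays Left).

Colin's strategy Wait is strictly dominated by Right: -4 > -5 and 8 > 6. Eliminate Wait.
Colin's mix must leave Rosa indifferent between Up and Down.
  Rosa's payoff from Up: q·1 + (1−q)·(-1) = 2q - 1
  Rosa's payoff from Down: q·9 + (1−q)·(-5) = 14q - 5
  2q - 1 = 14q - 5  ⇒  -12q = -4  ⇒  q = 1/3.

q = 1/3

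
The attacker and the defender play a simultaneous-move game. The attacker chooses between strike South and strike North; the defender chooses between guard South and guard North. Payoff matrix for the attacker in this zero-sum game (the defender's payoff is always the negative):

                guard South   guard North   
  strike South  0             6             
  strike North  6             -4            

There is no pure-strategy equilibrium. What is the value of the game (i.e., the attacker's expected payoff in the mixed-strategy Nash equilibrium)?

v = 9/4

For the attacker to be willing to mix, the attacker must be indifferent between strike South and strike North, which pins down the defender's mix.
  the attacker's payoff to strike South: q·0 + (1−q)·6 = -6q + 6
  the attacker's payoff to strike North: q·6 + (1−q)·(-4) = 10q - 4
  -6q + 6 = 10q - 4  ⇒  -16q = -10  ⇒  q = 5/8.
The value is the attacker's expected payoff against this mix (using strike South): (5/8)·0 + (3/8)·6 = 9/4.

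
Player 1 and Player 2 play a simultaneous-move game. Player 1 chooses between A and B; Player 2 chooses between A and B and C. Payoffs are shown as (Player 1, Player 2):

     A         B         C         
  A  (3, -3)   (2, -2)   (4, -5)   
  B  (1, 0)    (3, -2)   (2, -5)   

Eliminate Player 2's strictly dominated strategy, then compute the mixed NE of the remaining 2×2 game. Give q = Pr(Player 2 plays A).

q = 1/3

Player 2's strategy C is strictly dominated by B: -2 > -5 and -2 > -5. Eliminate C.
Player 1's indifference between A and B determines Player 2's mixing probability q:
  Player 1's expected payoff from A: q·3 + (1−q)·2 = q + 2
  Player 1's expected payoff from B: q·1 + (1−q)·3 = -2q + 3
  q + 2 = -2q + 3  ⇒  3q = 1  ⇒  q = 1/3.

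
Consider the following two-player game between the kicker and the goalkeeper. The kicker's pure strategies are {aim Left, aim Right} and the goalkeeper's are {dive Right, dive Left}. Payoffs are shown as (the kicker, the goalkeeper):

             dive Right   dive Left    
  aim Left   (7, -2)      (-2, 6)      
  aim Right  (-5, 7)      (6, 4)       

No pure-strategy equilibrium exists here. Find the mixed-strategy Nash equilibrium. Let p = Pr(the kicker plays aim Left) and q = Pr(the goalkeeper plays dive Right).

p = 3/11, q = 2/5

For the goalkeeper to be willing to mix, the goalkeeper must be indifferent between dive Right and dive Left, which pins down the kicker's mix.
  the goalkeeper's payoff to dive Right: p·(-2) + (1−p)·7 = -9p + 7
  the goalkeeper's payoff to dive Left: p·6 + (1−p)·4 = 2p + 4
  -9p + 7 = 2p + 4  ⇒  -11p = -3  ⇒  p = 3/11.
The kicker's indifference between aim Left and aim Right determines the goalkeeper's mixing probability q:
  the kicker's payoff from aim Left: q·7 + (1−q)·(-2) = 9q - 2
  the kicker's payoff from aim Right: q·(-5) + (1−q)·6 = -11q + 6
  9q - 2 = -11q + 6  ⇒  20q = 8  ⇒  q = 2/5.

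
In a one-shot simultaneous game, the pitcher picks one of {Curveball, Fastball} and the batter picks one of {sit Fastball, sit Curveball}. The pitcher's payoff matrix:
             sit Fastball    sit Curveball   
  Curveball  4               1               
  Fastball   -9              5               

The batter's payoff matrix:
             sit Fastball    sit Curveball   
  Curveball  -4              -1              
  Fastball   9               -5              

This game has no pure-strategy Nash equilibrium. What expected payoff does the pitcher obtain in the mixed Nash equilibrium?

29/17

In a mixed equilibrium the pitcher is indifferent between Curveball and Fastball; this condition fixes q.
  the pitcher's expected payoff from Curveball: q·4 + (1−q)·1 = 3q + 1
  the pitcher's expected payoff from Fastball: q·(-9) + (1−q)·5 = -14q + 5
  3q + 1 = -14q + 5  ⇒  17q = 4  ⇒  q = 4/17.
At equilibrium the pitcher is indifferent across rows, so the pitcher's payoff equals the payoff from Curveball: (4/17)·4 + (13/17)·1 = 29/17.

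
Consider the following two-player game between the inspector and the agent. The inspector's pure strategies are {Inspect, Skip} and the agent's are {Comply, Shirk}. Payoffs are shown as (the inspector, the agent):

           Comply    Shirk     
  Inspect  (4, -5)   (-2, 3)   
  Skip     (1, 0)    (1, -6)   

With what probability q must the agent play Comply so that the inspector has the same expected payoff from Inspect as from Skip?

The agent's mix must leave the inspector indifferent between Inspect and Skip.
  the inspector's expected payoff from Inspect: q·4 + (1−q)·(-2) = 6q - 2
  the inspector's expected payoff from Skip: q·1 + (1−q)·1 = 1
  6q - 2 = 1  ⇒  6q = 3  ⇒  q = 1/2.

q = 1/2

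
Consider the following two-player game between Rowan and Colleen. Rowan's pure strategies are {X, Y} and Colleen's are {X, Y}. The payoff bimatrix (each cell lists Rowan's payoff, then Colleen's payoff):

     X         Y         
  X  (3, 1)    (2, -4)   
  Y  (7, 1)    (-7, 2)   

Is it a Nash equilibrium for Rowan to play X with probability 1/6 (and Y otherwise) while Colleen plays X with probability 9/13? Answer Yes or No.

Yes

Check Colleen's indifference given Rowan's mix p = 1/6:
  payoff from X = 1; payoff from Y = 1 — equal.
Check Rowan's indifference given Colleen's mix q = 9/13:
  payoff from X = 35/13; payoff from Y = 35/13 — equal.
Both players are indifferent, so neither can profitably deviate.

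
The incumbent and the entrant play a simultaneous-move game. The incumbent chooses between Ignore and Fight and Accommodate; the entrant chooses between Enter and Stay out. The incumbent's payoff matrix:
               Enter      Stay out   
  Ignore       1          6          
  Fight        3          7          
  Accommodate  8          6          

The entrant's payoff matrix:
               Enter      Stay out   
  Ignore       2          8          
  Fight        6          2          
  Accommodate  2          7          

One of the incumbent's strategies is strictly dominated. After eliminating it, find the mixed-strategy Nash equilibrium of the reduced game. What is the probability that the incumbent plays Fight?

The incumbent's strategy Ignore is strictly dominated by Fight: 3 > 1 and 7 > 6. Eliminate Ignore.
In a mixed equilibrium the entrant is indifferent between Enter and Stay out; this condition fixes p.
  the entrant's payoff from Enter: p·6 + (1−p)·2 = 4p + 2
  the entrant's payoff from Stay out: p·2 + (1−p)·7 = -5p + 7
  4p + 2 = -5p + 7  ⇒  9p = 5  ⇒  p = 5/9.

p = 5/9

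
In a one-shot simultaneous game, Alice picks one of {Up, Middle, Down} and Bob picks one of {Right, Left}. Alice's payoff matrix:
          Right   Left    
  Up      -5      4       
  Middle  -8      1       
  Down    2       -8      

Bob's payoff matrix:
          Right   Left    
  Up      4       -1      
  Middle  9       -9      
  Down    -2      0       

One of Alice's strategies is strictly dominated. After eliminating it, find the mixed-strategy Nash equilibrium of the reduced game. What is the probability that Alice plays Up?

p = 2/7

Alice's strategy Middle is strictly dominated by Up: -5 > -8 and 4 > 1. Eliminate Middle.
Bob's indifference between Right and Left determines Alice's mixing probability p:
  Bob's payoff from Right: p·4 + (1−p)·(-2) = 6p - 2
  Bob's payoff from Left: p·(-1) + (1−p)·0 = -p
  6p - 2 = -p  ⇒  7p = 2  ⇒  p = 2/7.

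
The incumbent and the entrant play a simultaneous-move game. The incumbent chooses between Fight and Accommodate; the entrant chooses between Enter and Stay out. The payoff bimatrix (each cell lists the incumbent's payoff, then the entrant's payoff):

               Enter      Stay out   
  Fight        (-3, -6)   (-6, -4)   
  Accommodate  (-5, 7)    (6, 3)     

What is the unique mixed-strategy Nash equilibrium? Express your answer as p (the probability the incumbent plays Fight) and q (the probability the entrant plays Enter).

For the entrant to be willing to mix, the entrant must be indifferent between Enter and Stay out, which pins down the incumbent's mix.
  the entrant's expected payoff from Enter: p·(-6) + (1−p)·7 = -13p + 7
  the entrant's expected payoff from Stay out: p·(-4) + (1−p)·3 = -7p + 3
  -13p + 7 = -7p + 3  ⇒  -6p = -4  ⇒  p = 2/3.
For the incumbent to be willing to mix, the incumbent must be indifferent between Fight and Accommodate, which pins down the entrant's mix.
  the incumbent's expected payoff from Fight: q·(-3) + (1−q)·(-6) = 3q - 6
  the incumbent's expected payoff from Accommodate: q·(-5) + (1−q)·6 = -11q + 6
  3q - 6 = -11q + 6  ⇒  14q = 12  ⇒  q = 6/7.

p = 2/3, q = 6/7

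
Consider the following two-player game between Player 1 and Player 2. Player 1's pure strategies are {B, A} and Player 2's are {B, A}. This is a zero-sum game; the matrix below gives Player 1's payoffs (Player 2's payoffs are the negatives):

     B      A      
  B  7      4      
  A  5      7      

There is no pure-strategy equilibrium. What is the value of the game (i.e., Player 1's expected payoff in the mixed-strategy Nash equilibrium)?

Set Player 1's expected payoff from B equal to that from A:
  Player 1's payoff from B: q·7 + (1−q)·4 = 3q + 4
  Player 1's payoff from A: q·5 + (1−q)·7 = -2q + 7
  3q + 4 = -2q + 7  ⇒  5q = 3  ⇒  q = 3/5.
The value is Player 1's expected payoff against this mix (using B): (3/5)·7 + (2/5)·4 = 29/5.

v = 29/5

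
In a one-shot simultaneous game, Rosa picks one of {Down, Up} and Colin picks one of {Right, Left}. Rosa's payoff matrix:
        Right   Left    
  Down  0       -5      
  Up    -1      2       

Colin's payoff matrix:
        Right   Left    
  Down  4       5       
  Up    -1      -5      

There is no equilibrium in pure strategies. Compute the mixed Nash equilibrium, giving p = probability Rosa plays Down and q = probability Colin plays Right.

Set Colin's expected payoff from Right equal to that from Left:
  Colin's expected payoff from Right: p·4 + (1−p)·(-1) = 5p - 1
  Colin's expected payoff from Left: p·5 + (1−p)·(-5) = 10p - 5
  5p - 1 = 10p - 5  ⇒  -5p = -4  ⇒  p = 4/5.
In a mixed equilibrium Rosa is indifferent between Down and Up; this condition fixes q.
  Rosa's payoff to Down: q·0 + (1−q)·(-5) = 5q - 5
  Rosa's payoff to Up: q·(-1) + (1−q)·2 = -3q + 2
  5q - 5 = -3q + 2  ⇒  8q = 7  ⇒  q = 7/8.

p = 4/5, q = 7/8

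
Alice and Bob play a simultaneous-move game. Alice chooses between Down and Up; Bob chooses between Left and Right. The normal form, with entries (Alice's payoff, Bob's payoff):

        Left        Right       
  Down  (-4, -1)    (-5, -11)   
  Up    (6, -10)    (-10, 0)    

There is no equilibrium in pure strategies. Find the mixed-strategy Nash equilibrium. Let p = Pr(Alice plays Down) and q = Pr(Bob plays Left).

For Bob to be willing to mix, Bob must be indifferent between Left and Right, which pins down Alice's mix.
  Bob's expected payoff from Left: p·(-1) + (1−p)·(-10) = 9p - 10
  Bob's expected payoff from Right: p·(-11) + (1−p)·0 = -11p
  9p - 10 = -11p  ⇒  20p = 10  ⇒  p = 1/2.
In a mixed equilibrium Alice is indifferent between Down and Up; this condition fixes q.
  Alice's expected payoff from Down: q·(-4) + (1−q)·(-5) = q - 5
  Alice's expected payoff from Up: q·6 + (1−q)·(-10) = 16q - 10
  q - 5 = 16q - 10  ⇒  -15q = -5  ⇒  q = 1/3.

p = 1/2, q = 1/3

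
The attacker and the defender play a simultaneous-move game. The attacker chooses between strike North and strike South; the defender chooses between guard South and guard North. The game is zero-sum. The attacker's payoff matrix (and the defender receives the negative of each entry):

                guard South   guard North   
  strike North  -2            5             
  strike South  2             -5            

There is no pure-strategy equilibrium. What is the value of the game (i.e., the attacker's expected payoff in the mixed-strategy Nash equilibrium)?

The attacker's indifference between strike North and strike South determines the defender's mixing probability q:
  the attacker's payoff to strike North: q·(-2) + (1−q)·5 = -7q + 5
  the attacker's payoff to strike South: q·2 + (1−q)·(-5) = 7q - 5
  -7q + 5 = 7q - 5  ⇒  -14q = -10  ⇒  q = 5/7.
The value is the attacker's expected payoff against this mix (using strike North): (5/7)·(-2) + (2/7)·5 = 0.

v = 0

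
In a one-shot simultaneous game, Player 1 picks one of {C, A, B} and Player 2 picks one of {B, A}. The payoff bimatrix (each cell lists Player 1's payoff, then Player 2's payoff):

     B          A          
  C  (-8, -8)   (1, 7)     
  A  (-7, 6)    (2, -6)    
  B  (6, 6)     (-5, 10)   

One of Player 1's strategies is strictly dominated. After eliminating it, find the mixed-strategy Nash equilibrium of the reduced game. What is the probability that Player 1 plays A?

Player 1's strategy C is strictly dominated by A: -7 > -8 and 2 > 1. Eliminate C.
Player 2's indifference between B and A determines Player 1's mixing probability p:
  Player 2's payoff from B: p·6 + (1−p)·6 = 6
  Player 2's payoff from A: p·(-6) + (1−p)·10 = -16p + 10
  6 = -16p + 10  ⇒  16p = 4  ⇒  p = 1/4.

p = 1/4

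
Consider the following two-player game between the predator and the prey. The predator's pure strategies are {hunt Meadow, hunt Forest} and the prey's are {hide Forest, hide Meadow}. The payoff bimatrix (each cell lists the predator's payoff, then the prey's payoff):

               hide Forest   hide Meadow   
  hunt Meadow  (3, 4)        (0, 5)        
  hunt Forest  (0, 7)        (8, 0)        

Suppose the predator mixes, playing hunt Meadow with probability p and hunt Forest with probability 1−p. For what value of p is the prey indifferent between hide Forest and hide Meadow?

p = 7/8

In a mixed equilibrium the prey is indifferent between hide Forest and hide Meadow; this condition fixes p.
  the prey's payoff from hide Forest: p·4 + (1−p)·7 = -3p + 7
  the prey's payoff from hide Meadow: p·5 + (1−p)·0 = 5p
  -3p + 7 = 5p  ⇒  -8p = -7  ⇒  p = 7/8.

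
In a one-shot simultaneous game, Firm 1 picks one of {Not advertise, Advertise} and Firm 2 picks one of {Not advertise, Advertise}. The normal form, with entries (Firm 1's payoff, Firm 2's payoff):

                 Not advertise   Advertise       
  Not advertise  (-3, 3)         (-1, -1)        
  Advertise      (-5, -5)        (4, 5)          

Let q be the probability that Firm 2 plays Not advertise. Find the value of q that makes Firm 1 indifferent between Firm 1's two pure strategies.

q = 5/7

Firm 2's mix must leave Firm 1 indifferent between Not advertise and Advertise.
  Firm 1's payoff to Not advertise: q·(-3) + (1−q)·(-1) = -2q - 1
  Firm 1's payoff to Advertise: q·(-5) + (1−q)·4 = -9q + 4
  -2q - 1 = -9q + 4  ⇒  7q = 5  ⇒  q = 5/7.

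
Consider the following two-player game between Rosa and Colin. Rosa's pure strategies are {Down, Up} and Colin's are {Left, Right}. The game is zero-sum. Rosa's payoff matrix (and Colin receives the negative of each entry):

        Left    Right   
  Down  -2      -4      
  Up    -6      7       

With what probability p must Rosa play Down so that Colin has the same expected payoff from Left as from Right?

In a mixed equilibrium Colin is indifferent between Left and Right; this condition fixes p.
  Colin's payoff to Left: p·2 + (1−p)·6 = -4p + 6
  Colin's payoff to Right: p·4 + (1−p)·(-7) = 11p - 7
  -4p + 6 = 11p - 7  ⇒  -15p = -13  ⇒  p = 13/15.

p = 13/15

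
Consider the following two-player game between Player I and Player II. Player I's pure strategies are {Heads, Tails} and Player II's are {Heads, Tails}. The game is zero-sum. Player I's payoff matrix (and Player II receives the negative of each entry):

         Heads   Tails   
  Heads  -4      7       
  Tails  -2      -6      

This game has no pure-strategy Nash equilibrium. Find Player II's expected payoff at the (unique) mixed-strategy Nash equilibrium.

38/15

For Player II to be willing to mix, Player II must be indifferent between Heads and Tails, which pins down Player I's mix.
  Player II's expected payoff from Heads: p·4 + (1−p)·2 = 2p + 2
  Player II's expected payoff from Tails: p·(-7) + (1−p)·6 = -13p + 6
  2p + 2 = -13p + 6  ⇒  15p = 4  ⇒  p = 4/15.
At equilibrium Player II is indifferent across columns, so Player II's payoff equals the payoff from Heads: (4/15)·4 + (11/15)·2 = 38/15.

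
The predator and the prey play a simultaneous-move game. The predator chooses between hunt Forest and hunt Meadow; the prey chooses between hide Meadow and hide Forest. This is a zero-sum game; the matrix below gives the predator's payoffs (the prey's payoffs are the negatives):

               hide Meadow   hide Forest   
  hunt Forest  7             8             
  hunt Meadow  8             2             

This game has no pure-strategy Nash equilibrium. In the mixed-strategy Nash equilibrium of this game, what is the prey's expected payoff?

-50/7

The prey's indifference between hide Meadow and hide Forest determines the predator's mixing probability p:
  the prey's payoff from hide Meadow: p·(-7) + (1−p)·(-8) = p - 8
  the prey's payoff from hide Forest: p·(-8) + (1−p)·(-2) = -6p - 2
  p - 8 = -6p - 2  ⇒  7p = 6  ⇒  p = 6/7.
At equilibrium the prey is indifferent across columns, so the prey's payoff equals the payoff from hide Meadow: (6/7)·(-7) + (1/7)·(-8) = -50/7.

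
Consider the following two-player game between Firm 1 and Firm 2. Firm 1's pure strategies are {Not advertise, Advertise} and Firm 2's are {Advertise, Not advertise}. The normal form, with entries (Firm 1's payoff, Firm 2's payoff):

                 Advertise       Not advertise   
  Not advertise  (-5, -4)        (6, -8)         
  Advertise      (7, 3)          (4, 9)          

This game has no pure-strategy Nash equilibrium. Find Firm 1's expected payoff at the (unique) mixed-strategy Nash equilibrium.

In a mixed equilibrium Firm 1 is indifferent between Not advertise and Advertise; this condition fixes q.
  Firm 1's expected payoff from Not advertise: q·(-5) + (1−q)·6 = -11q + 6
  Firm 1's expected payoff from Advertise: q·7 + (1−q)·4 = 3q + 4
  -11q + 6 = 3q + 4  ⇒  -14q = -2  ⇒  q = 1/7.
At equilibrium Firm 1 is indifferent across rows, so Firm 1's payoff equals the payoff from Not advertise: (1/7)·(-5) + (6/7)·6 = 31/7.

31/7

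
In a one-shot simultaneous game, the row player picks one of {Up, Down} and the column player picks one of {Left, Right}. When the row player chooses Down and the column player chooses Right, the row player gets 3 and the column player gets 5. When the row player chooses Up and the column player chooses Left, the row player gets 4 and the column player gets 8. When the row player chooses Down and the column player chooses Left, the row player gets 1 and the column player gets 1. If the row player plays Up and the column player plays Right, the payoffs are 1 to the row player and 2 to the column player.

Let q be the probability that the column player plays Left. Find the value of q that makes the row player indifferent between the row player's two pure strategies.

In a mixed equilibrium the row player is indifferent between Up and Down; this condition fixes q.
  the row player's expected payoff from Up: q·4 + (1−q)·1 = 3q + 1
  the row player's expected payoff from Down: q·1 + (1−q)·3 = -2q + 3
  3q + 1 = -2q + 3  ⇒  5q = 2  ⇒  q = 2/5.

q = 2/5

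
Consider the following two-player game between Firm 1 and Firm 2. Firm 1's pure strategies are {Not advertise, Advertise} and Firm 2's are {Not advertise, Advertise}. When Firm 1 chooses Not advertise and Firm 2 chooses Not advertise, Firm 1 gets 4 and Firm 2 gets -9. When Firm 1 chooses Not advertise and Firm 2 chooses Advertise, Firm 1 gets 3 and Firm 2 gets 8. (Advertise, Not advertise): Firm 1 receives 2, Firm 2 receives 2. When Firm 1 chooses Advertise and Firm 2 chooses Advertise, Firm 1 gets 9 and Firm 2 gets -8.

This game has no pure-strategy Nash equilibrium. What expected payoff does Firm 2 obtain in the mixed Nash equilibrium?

-56/27

In a mixed equilibrium Firm 2 is indifferent between Not advertise and Advertise; this condition fixes p.
  Firm 2's payoff from Not advertise: p·(-9) + (1−p)·2 = -11p + 2
  Firm 2's payoff from Advertise: p·8 + (1−p)·(-8) = 16p - 8
  -11p + 2 = 16p - 8  ⇒  -27p = -10  ⇒  p = 10/27.
At equilibrium Firm 2 is indifferent across columns, so Firm 2's payoff equals the payoff from Not advertise: (10/27)·(-9) + (17/27)·2 = -56/27.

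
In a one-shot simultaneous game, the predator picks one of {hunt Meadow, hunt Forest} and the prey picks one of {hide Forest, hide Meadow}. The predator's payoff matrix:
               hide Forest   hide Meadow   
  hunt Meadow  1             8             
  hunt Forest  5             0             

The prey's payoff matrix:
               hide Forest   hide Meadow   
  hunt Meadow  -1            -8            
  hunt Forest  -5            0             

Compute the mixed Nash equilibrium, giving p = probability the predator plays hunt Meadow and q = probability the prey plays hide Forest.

p = 5/12, q = 2/3

For the prey to be willing to mix, the prey must be indifferent between hide Forest and hide Meadow, which pins down the predator's mix.
  the prey's payoff to hide Forest: p·(-1) + (1−p)·(-5) = 4p - 5
  the prey's payoff to hide Meadow: p·(-8) + (1−p)·0 = -8p
  4p - 5 = -8p  ⇒  12p = 5  ⇒  p = 5/12.
In a mixed equilibrium the predator is indifferent between hunt Meadow and hunt Forest; this condition fixes q.
  the predator's payoff to hunt Meadow: q·1 + (1−q)·8 = -7q + 8
  the predator's payoff to hunt Forest: q·5 + (1−q)·0 = 5q
  -7q + 8 = 5q  ⇒  -12q = -8  ⇒  q = 2/3.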